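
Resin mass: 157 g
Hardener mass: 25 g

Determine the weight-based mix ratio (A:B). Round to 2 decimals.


Ratio = 157 / 25 = 6.28

6.28


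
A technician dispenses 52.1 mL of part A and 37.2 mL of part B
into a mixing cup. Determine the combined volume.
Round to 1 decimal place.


Combined volume = 52.1 + 37.2
= 89.3 mL

89.3


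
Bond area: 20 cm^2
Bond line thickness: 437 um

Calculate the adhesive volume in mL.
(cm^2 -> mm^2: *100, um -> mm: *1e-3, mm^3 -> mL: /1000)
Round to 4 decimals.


V = 20*100 * 437*1e-3 / 1000
= 0.8740 mL

0.8740


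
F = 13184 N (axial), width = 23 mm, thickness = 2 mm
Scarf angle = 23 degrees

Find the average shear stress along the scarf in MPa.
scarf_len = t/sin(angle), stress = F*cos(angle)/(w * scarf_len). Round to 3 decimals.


scarf_len = 2/sin(23 deg) = 5.1186
cos(23 deg) = 0.920505
stress = 13184*0.920505/(23*5.1186) = 103.085 MPa

103.085


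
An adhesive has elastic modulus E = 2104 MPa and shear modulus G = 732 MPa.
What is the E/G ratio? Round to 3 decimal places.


E/G = 2104 / 732 = 2.874

2.874


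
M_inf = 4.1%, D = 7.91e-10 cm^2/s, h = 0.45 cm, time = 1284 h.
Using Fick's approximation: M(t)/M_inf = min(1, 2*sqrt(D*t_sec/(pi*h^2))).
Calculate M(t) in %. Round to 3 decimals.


t = 4622400 s
ratio = min(1, 2*sqrt(7.91e-10*4622400/(pi*0.2025)))
= 0.151623
M(t) = 4.1 * 0.151623 = 0.622%

0.622


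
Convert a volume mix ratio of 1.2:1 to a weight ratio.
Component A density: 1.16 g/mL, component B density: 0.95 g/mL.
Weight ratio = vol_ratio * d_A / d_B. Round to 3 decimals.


= 1.2 * 1.16 / 0.95 = 1.465

1.465


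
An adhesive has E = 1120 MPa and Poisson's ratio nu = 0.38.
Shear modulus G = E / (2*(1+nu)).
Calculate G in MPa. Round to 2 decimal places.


G = 1120 / (2*(1+0.38))
= 1120 / 2.76
= 405.80 MPa

405.80


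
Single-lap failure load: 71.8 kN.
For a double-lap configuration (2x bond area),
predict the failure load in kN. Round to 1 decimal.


Failure load = 71.8 * 2 = 143.6 kN

143.6


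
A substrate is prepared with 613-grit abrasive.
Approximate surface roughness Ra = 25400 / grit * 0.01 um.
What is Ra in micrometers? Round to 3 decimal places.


Ra = 25400 / 613 * 0.01 = 0.414 um

0.414


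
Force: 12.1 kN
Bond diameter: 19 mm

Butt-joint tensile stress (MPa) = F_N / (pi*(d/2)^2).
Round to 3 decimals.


F_N = 12.1 * 1000 = 12100.0 N
A = pi*(9.5)^2 = 283.5287 mm^2
stress = 12100.0 / 283.5287 = 42.676 MPa

42.676


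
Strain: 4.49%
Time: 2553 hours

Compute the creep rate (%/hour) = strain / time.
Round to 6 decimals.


Creep rate = 4.49 / 2553
= 0.001759 %/h

0.001759


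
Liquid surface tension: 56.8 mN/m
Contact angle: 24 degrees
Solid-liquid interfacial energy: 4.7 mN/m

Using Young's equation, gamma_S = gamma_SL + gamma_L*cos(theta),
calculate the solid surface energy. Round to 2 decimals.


gamma_S = 4.7 + 56.8 * cos(24)
= 56.59 mN/m

56.59


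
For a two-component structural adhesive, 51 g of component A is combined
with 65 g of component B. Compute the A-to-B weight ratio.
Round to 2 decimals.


Weight ratio A:B = 51 / 65
= 0.78

0.78


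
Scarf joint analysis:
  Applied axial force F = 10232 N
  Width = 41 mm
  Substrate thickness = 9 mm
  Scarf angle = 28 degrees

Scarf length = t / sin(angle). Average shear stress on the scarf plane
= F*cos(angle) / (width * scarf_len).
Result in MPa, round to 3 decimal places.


Scarf length = 9 / sin(28 deg) = 19.1705 mm
cos(28 deg) = 0.882948
Shear = 10232 * 0.882948 / (41 * 19.1705)
= 11.494 MPa

11.494


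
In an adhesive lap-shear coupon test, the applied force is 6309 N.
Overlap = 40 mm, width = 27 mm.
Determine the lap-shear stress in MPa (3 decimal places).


stress = F / (overlap * width)
= 6309 / (40 * 27)
= 5.842 MPa

5.842


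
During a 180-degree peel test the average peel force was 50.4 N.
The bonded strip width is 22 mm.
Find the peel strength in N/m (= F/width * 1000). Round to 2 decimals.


Peel strength = F/width * 1000
= 50.4 / 22 * 1000
= 2290.91 N/m

2290.91


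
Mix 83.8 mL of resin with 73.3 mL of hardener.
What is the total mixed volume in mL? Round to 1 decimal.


Total = 83.8 + 73.3 = 157.1 mL

157.1


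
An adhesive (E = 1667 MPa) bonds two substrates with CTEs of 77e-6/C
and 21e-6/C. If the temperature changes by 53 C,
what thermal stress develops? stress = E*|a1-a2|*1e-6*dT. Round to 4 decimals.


Stress = 1667 * |77 - 21| * 1e-6 * 53
= 4.9477 MPa

4.9477


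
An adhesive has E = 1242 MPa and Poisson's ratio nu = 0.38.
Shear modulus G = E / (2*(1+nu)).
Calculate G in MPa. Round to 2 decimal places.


G = 1242 / (2*(1+0.38))
= 1242 / 2.76
= 450.00 MPa

450.00


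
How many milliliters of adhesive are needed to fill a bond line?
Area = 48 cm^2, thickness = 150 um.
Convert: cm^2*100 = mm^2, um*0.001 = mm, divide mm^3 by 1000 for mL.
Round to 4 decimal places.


= (48 * 100) * (150 * 0.001) / 1000
= 0.7200 mL

0.7200


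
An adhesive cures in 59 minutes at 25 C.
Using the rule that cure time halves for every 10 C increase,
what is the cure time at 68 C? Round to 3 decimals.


Factor = 2^((68 - 25) / 10) = 19.6983
Cure time = 59 / 19.6983
= 2.995 minutes

2.995


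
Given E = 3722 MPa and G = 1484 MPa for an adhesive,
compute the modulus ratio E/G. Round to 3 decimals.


E/G ratio = 3722 / 1484 = 2.508

2.508


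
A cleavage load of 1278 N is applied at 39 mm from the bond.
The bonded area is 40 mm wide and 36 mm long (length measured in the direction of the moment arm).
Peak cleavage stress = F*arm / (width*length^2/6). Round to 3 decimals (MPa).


Moment = 1278 * 39 = 49842 N*mm
Section modulus = 40 * 1296 / 6 = 51840 / 6 mm^3
Stress = 49842 / (51840 / 6) = 299052 / 51840
= 5.769 MPa

5.769


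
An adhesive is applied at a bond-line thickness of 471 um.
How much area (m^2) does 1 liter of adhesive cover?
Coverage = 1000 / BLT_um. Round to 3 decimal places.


Coverage = 1000 / 471 = 2.123 m^2

2.123


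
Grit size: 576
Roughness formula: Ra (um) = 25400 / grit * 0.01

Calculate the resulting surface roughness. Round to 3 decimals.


Ra = 25400 / 576 * 0.01
= 0.441 um

0.441


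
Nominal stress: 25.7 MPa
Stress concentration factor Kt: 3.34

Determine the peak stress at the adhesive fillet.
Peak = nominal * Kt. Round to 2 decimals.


Peak stress = 25.7 * 3.34
= 85.84 MPa

85.84


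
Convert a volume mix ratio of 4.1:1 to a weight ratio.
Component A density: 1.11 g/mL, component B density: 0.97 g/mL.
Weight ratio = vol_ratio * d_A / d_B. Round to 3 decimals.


= 4.1 * 1.11 / 0.97 = 4.692

4.692


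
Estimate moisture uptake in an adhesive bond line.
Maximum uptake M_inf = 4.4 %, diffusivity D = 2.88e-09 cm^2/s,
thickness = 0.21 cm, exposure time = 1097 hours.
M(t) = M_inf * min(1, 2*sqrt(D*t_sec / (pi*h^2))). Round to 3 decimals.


Convert time: 1097 h = 3949200 s
ratio = min(1, 2*sqrt(2.88e-09*3949200/(pi*0.21^2)))
= 0.573042
M(t) = 4.4 * 0.573042 = 2.521%

2.521


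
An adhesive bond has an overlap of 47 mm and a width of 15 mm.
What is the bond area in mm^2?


Bond area = overlap * width
= 47 * 15
= 705 mm^2

705


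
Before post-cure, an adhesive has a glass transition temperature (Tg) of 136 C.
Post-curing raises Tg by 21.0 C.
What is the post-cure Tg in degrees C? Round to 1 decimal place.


Tg_post = Tg_base + delta_Tg
= 136 + 21.0
= 157.0 C

157.0


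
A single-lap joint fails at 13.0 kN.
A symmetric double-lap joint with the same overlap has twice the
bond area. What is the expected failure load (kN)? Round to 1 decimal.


Double-lap load = 2 * 13.0 = 26.0 kN

26.0


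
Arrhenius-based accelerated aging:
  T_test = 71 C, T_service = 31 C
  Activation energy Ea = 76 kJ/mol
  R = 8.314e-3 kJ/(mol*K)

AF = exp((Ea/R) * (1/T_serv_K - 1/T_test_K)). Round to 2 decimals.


T_test_K = 344.15, T_serv_K = 304.15
AF = exp((76/8.314e-3) * (1/304.15 - 1/344.15))
= 32.89

32.89


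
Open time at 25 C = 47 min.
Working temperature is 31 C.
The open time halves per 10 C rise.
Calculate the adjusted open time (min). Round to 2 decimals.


factor = 2^((31 - 25) / 10) = 1.5157
ot = 47 / 1.5157 = 31.01 min

31.01


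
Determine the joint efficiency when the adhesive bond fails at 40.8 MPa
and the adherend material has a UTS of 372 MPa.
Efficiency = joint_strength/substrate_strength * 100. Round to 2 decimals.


Joint efficiency = 40.8 / 372 * 100
= 10.97%

10.97


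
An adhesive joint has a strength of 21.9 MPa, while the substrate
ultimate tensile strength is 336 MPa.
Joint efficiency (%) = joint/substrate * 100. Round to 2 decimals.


Efficiency = 21.9 / 336 * 100
= 6.52%

6.52


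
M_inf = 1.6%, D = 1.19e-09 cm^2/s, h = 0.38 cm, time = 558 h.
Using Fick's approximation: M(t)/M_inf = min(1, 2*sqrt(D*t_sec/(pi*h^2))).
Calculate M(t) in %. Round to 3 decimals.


t = 2008800 s
ratio = min(1, 2*sqrt(1.19e-09*2008800/(pi*0.1444)))
= 0.145182
M(t) = 1.6 * 0.145182 = 0.232%

0.232


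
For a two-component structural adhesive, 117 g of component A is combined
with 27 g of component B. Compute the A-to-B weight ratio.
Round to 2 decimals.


Weight ratio A:B = 117 / 27
= 4.33

4.33


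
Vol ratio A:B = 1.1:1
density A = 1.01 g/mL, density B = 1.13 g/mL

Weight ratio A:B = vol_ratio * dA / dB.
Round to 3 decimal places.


Weight ratio = 1.1 * 1.01 / 1.13
= 0.983

0.983


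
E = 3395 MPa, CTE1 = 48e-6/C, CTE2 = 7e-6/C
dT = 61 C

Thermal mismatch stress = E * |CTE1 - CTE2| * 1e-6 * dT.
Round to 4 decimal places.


= 3395 * 41e-6 * 61
= 8.4909 MPa

8.4909


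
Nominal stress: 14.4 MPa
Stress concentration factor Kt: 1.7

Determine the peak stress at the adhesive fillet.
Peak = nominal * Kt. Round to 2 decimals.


Peak stress = 14.4 * 1.7
= 24.48 MPa

24.48


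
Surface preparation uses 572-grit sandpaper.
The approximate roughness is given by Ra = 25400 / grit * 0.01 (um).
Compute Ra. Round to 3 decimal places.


Ra = 25400 / 572 * 0.01
= 254 / 572
= 0.444 um

0.444


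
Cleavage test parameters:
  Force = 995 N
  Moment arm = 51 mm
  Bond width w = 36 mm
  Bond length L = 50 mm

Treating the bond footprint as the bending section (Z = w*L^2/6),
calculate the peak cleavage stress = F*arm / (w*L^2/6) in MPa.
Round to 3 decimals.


M = 995 * 51 = 50745 N*mm
Z = 36 * 50^2 / 6 = 90000 / 6 mm^3
sigma = M / Z = 6 * 50745 / 90000 = 304470 / 90000
= 3.383 MPa

3.383


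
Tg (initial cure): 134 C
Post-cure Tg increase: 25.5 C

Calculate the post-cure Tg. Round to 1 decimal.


Post-cure Tg = 134 + 25.5 = 159.5 C

159.5


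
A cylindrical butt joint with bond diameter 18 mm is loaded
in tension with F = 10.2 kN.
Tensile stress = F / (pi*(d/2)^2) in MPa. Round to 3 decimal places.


Area = pi * (18/2)^2 = 254.4690 mm^2
Stress = 10.2*1000 / 254.4690
= 40.083 MPa

40.083


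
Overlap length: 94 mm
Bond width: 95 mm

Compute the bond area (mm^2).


Bond area = 94 * 95 = 8930 mm^2

8930


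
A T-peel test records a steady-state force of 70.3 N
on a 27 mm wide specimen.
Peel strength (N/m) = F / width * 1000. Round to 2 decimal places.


Peel strength = 70.3 / 27 * 1000
= 2603.70 N/m

2603.70


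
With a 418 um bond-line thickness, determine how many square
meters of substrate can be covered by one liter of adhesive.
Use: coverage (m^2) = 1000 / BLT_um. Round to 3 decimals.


Coverage = 1000 / 418 = 2.392 m^2

2.392


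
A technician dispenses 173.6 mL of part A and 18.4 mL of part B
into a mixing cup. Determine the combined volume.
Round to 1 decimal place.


Combined volume = 173.6 + 18.4
= 192.0 mL

192.0


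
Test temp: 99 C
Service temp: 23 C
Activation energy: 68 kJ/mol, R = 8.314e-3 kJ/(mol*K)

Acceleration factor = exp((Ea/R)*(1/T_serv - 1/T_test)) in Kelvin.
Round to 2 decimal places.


AF = exp((68/0.008314)*(1/296.15 - 1/372.15))
= 281.48

281.48


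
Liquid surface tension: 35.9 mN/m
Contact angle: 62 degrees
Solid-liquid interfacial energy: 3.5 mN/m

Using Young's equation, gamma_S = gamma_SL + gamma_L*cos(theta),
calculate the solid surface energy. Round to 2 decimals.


gamma_S = 3.5 + 35.9 * cos(62)
= 20.35 mN/m

20.35


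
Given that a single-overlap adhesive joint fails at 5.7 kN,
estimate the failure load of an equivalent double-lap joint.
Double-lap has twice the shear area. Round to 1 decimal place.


Double-lap factor = 2
Expected load = 5.7 * 2 = 11.4 kN

11.4


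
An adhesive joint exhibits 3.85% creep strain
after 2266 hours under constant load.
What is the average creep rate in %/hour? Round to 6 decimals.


Creep rate = strain / time
= 3.85 / 2266
= 0.001699 %/h

0.001699


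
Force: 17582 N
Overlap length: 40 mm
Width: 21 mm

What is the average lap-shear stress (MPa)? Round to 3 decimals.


Average shear stress = F / (overlap * width)
= 17582 / (40 * 21)
= 20.931 MPa

20.931


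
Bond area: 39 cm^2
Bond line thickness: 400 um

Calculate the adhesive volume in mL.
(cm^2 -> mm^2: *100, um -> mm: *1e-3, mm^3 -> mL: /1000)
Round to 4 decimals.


V = 39*100 * 400*1e-3 / 1000
= 1.5600 mL

1.5600


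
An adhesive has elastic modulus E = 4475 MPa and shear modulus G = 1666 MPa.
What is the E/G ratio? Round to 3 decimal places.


E/G = 4475 / 1666 = 2.686

2.686


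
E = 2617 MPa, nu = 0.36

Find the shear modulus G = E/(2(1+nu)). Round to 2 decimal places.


G = 2617 / (2 * 1.36)
= 962.13 MPa

962.13


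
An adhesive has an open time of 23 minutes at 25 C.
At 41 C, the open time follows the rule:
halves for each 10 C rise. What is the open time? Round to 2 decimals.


Factor = 2^((41-25)/10) = 3.0314
Open time = 23 / 3.0314 = 7.59 min

7.59


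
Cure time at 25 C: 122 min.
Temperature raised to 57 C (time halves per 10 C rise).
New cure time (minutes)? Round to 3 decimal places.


Acceleration factor = 2^(32/10) = 9.1896
New time = 122 / 9.1896 = 13.276 min

13.276


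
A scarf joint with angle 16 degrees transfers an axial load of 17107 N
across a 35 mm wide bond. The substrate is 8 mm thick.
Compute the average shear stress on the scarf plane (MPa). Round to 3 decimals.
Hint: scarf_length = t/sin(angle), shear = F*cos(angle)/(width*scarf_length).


scarf_length = 8 / sin(16 deg) = 29.0236 mm
cos(16 deg) = 0.961262
shear stress = 17107 * 0.961262 / (35 * 29.0236)
= 16.188 MPa

16.188


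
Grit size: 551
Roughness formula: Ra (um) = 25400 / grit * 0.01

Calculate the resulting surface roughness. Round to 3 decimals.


Ra = 25400 / 551 * 0.01
= 0.461 um

0.461


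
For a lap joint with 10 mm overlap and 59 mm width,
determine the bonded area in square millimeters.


Area = 10 * 59 = 590 mm^2

590


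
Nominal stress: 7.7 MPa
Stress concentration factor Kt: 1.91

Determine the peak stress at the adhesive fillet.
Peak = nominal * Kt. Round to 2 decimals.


Peak stress = 7.7 * 1.91
= 14.71 MPa

14.71


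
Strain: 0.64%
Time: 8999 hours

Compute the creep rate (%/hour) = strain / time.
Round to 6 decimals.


Creep rate = 0.64 / 8999
= 0.000071 %/h

0.000071


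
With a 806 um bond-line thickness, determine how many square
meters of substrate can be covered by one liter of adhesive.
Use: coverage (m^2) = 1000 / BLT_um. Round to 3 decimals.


Coverage = 1000 / 806 = 1.241 m^2

1.241


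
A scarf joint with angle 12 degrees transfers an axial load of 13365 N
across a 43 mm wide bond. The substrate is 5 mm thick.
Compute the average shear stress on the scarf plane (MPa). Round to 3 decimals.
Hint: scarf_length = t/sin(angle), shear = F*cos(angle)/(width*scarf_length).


scarf_length = 5 / sin(12 deg) = 24.0487 mm
cos(12 deg) = 0.978148
shear stress = 13365 * 0.978148 / (43 * 24.0487)
= 12.642 MPa

12.642


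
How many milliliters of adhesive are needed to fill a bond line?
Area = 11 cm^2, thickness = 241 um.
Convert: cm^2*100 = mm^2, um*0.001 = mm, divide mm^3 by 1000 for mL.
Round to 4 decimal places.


= (11 * 100) * (241 * 0.001) / 1000
= 0.2651 mL

0.2651


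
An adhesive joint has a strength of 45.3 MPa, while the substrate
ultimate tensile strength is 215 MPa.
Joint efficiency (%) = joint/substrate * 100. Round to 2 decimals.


Efficiency = 45.3 / 215 * 100
= 21.07%

21.07


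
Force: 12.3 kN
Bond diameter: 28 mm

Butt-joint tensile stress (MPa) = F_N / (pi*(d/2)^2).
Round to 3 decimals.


F_N = 12.3 * 1000 = 12300.0 N
A = pi*(14.0)^2 = 615.7522 mm^2
stress = 12300.0 / 615.7522 = 19.976 MPa

19.976


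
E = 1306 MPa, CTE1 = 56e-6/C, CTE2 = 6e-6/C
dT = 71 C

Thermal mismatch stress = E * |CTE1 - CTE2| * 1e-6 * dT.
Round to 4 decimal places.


= 1306 * 50e-6 * 71
= 4.6363 MPa

4.6363


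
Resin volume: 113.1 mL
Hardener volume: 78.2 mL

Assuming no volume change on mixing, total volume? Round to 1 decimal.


V_total = 113.1 + 78.2 = 191.3 mL

191.3


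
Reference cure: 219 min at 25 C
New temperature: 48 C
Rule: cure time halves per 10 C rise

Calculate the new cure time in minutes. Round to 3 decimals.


factor = 2^((48-25)/10) = 4.9246
t_new = 219 / 4.9246 = 44.471 min

44.471


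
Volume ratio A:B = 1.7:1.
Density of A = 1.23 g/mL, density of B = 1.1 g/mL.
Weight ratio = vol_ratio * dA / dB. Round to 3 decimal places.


Wt ratio = 1.7 * 1.23 / 1.1
= 1.901

1.901


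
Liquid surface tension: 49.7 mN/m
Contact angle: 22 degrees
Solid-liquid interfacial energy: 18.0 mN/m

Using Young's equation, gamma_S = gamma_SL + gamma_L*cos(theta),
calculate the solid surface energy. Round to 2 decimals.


gamma_S = 18.0 + 49.7 * cos(22)
= 64.08 mN/m

64.08


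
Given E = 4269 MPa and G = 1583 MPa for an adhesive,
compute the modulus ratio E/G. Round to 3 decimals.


E/G ratio = 4269 / 1583 = 2.697

2.697


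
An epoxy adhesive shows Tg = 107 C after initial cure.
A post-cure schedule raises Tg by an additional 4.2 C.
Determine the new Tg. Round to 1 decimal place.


New Tg = 107 + 4.2
= 111.2 C

111.2


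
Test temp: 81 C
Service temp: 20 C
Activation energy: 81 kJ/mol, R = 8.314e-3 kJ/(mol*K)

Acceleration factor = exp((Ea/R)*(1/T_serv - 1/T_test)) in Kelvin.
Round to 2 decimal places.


AF = exp((81/0.008314)*(1/293.15 - 1/354.15))
= 306.24

306.24


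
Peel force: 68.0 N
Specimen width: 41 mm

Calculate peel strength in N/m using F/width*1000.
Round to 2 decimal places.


Peel strength = 68.0 / 41 * 1000 = 1658.54 N/m

1658.54


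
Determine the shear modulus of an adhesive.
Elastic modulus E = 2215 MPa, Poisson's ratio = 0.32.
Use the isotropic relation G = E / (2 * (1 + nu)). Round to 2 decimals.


G = 2215 / (2*(1+0.32)) = 2215 / 2.64
= 839.02 MPa

839.02


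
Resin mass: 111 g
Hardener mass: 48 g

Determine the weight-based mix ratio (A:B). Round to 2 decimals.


Ratio = 111 / 48 = 2.31

2.31


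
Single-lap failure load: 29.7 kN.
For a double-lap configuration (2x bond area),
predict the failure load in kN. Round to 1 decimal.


Failure load = 29.7 * 2 = 59.4 kN

59.4


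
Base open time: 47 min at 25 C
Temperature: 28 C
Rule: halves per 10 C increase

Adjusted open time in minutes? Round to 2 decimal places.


Acceleration = 2^((28-25)/10) = 1.2311
Open time = 47 / 1.2311 = 38.18 min

38.18


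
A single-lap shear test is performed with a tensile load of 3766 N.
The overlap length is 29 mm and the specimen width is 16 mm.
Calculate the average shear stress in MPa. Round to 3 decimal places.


Shear stress = F / (overlap * width)
= 3766 / (29 * 16)
= 3766 / 464
= 8.116 MPa

8.116


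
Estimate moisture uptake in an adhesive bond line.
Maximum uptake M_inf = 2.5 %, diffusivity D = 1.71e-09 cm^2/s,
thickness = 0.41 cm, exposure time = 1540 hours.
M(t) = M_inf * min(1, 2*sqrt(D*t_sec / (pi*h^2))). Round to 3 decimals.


Convert time: 1540 h = 5544000 s
ratio = min(1, 2*sqrt(1.71e-09*5544000/(pi*0.41^2)))
= 0.267967
M(t) = 2.5 * 0.267967 = 0.670%

0.670


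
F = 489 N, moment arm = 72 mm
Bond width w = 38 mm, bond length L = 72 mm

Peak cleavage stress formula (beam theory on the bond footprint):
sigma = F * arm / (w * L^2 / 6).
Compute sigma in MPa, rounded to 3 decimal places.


sigma = (489 * 72) / (38 * 5184 / 6)
= 35208 * 6 / 196992
= 211248 / 196992
= 1.072 MPa

1.072


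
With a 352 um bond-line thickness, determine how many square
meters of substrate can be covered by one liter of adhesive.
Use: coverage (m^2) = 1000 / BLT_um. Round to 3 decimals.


Coverage = 1000 / 352 = 2.841 m^2

2.841


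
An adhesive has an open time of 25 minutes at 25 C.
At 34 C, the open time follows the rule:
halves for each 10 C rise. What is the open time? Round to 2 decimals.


Factor = 2^((34-25)/10) = 1.8661
Open time = 25 / 1.8661 = 13.40 min

13.40


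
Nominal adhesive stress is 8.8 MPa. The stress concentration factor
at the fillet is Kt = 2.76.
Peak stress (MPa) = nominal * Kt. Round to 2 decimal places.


Peak = 8.8 * 2.76 = 24.29 MPa

24.29


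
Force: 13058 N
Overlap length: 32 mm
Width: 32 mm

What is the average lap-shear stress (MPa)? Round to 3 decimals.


Average shear stress = F / (overlap * width)
= 13058 / (32 * 32)
= 12.752 MPa

12.752


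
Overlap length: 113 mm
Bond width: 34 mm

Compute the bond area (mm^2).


Bond area = 113 * 34 = 3842 mm^2

3842


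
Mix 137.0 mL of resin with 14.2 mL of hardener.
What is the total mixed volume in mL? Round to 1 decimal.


Total = 137.0 + 14.2 = 151.2 mL

151.2


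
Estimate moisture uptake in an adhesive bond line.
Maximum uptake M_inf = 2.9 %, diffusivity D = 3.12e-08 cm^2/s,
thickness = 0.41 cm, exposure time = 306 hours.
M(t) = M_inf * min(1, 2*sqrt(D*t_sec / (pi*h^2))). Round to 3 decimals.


Convert time: 306 h = 1101600 s
ratio = min(1, 2*sqrt(3.12e-08*1101600/(pi*0.41^2)))
= 0.510224
M(t) = 2.9 * 0.510224 = 1.480%

1.480


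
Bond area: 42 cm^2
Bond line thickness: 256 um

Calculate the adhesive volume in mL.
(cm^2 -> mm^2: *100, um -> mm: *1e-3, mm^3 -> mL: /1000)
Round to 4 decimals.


V = 42*100 * 256*1e-3 / 1000
= 1.0752 mL

1.0752


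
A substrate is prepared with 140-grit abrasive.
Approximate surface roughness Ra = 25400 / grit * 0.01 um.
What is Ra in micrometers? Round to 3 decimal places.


Ra = 25400 / 140 * 0.01 = 1.814 um

1.814


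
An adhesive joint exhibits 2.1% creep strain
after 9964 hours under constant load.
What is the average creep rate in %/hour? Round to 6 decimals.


Creep rate = strain / time
= 2.1 / 9964
= 0.000211 %/h

0.000211


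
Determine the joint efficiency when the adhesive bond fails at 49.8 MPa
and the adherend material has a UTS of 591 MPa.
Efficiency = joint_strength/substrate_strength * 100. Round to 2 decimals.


Joint efficiency = 49.8 / 591 * 100
= 8.43%

8.43


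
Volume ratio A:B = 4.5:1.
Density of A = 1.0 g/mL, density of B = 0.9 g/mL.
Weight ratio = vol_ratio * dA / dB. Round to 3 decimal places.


Wt ratio = 4.5 * 1.0 / 0.9
= 5.000

5.000


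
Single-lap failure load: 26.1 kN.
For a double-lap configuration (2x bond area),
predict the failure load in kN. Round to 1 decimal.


Failure load = 26.1 * 2 = 52.2 kN

52.2


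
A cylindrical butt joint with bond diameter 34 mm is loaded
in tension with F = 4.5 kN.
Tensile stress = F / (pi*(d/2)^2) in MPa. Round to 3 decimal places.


Area = pi * (34/2)^2 = 907.9203 mm^2
Stress = 4.5*1000 / 907.9203
= 4.956 MPa

4.956


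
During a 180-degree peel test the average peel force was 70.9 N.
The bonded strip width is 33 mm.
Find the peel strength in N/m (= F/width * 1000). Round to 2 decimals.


Peel strength = F/width * 1000
= 70.9 / 33 * 1000
= 2148.48 N/m

2148.48


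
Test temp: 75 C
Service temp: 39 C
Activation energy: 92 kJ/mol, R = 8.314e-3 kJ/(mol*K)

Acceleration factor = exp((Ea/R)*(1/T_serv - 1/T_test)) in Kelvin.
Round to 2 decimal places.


AF = exp((92/0.008314)*(1/312.15 - 1/348.15))
= 39.08

39.08


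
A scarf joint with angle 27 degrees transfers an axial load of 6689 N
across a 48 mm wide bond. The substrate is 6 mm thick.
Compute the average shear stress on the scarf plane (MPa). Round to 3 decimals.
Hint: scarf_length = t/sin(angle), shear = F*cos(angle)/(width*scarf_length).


scarf_length = 6 / sin(27 deg) = 13.2161 mm
cos(27 deg) = 0.891007
shear stress = 6689 * 0.891007 / (48 * 13.2161)
= 9.395 MPa

9.395


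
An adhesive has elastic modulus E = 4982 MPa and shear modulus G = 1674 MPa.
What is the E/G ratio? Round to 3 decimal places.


E/G = 4982 / 1674 = 2.976

2.976


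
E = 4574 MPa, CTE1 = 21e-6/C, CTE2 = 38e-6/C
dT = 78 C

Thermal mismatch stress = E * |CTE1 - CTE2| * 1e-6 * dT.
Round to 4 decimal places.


= 4574 * 17e-6 * 78
= 6.0651 MPa

6.0651


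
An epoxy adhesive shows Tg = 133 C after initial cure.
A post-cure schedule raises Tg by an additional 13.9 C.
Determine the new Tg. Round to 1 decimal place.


New Tg = 133 + 13.9
= 146.9 C

146.9


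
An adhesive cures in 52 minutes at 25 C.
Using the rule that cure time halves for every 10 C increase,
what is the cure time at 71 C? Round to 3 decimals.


Factor = 2^((71 - 25) / 10) = 24.2515
Cure time = 52 / 24.2515
= 2.144 minutes

2.144


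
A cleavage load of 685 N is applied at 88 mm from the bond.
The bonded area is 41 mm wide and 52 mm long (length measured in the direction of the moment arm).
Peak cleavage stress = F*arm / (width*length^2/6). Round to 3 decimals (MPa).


Moment = 685 * 88 = 60280 N*mm
Section modulus = 41 * 2704 / 6 = 110864 / 6 mm^3
Stress = 60280 / (110864 / 6) = 361680 / 110864
= 3.262 MPa

3.262


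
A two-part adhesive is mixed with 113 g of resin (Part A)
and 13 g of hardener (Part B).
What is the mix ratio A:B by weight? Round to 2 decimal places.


Mix ratio = mass_A / mass_B
= 113 / 13
= 8.69

8.69


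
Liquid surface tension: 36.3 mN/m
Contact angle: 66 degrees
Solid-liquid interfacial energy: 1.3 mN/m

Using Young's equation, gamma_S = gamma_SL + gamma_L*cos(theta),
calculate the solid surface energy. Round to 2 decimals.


gamma_S = 1.3 + 36.3 * cos(66)
= 16.06 mN/m

16.06


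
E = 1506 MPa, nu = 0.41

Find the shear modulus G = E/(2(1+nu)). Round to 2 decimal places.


G = 1506 / (2 * 1.41)
= 534.04 MPa

534.04


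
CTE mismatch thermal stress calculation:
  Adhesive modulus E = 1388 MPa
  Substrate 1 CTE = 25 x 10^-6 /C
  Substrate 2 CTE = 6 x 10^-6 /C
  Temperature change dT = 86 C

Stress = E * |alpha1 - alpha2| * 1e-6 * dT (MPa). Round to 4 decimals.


delta_alpha = |25 - 6| = 19 x 10^-6/C
Stress = 1388 * 19e-6 * 86
= 2.2680 MPa

2.2680


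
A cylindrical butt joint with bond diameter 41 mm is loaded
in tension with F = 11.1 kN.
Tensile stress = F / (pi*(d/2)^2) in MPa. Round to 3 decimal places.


Area = pi * (41/2)^2 = 1320.2543 mm^2
Stress = 11.1*1000 / 1320.2543
= 8.407 MPa

8.407


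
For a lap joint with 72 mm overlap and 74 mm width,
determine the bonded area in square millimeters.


Area = 72 * 74 = 5328 mm^2

5328


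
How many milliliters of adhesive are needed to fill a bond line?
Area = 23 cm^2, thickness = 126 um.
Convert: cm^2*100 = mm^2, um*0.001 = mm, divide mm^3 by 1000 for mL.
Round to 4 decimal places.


= (23 * 100) * (126 * 0.001) / 1000
= 0.2898 mL

0.2898


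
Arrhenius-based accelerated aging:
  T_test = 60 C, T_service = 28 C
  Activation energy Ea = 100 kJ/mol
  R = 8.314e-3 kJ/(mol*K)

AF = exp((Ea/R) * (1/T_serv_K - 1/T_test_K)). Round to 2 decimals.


T_test_K = 333.15, T_serv_K = 301.15
AF = exp((100/8.314e-3) * (1/301.15 - 1/333.15))
= 46.36

46.36


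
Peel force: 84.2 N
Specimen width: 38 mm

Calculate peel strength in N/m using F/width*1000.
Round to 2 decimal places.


Peel strength = 84.2 / 38 * 1000 = 2215.79 N/m

2215.79


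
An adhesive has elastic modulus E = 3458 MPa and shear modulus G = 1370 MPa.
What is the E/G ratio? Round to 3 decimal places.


E/G = 3458 / 1370 = 2.524

2.524


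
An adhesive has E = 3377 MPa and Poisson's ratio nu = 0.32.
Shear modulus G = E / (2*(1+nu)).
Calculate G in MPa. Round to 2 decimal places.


G = 3377 / (2*(1+0.32))
= 3377 / 2.64
= 1279.17 MPa

1279.17


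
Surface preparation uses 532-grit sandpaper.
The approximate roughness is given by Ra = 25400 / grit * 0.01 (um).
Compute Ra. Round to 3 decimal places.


Ra = 25400 / 532 * 0.01
= 254 / 532
= 0.477 um

0.477


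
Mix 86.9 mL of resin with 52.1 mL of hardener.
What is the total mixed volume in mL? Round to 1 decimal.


Total = 86.9 + 52.1 = 139.0 mL

139.0


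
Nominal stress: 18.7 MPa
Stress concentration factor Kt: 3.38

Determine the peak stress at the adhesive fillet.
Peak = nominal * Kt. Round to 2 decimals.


Peak stress = 18.7 * 3.38
= 63.21 MPa

63.21


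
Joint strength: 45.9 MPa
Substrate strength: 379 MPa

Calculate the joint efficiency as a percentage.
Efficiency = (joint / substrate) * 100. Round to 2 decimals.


Efficiency = (45.9 / 379) * 100 = 12.11%

12.11


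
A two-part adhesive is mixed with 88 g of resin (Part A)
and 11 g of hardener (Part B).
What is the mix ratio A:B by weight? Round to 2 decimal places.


Mix ratio = mass_A / mass_B
= 88 / 11
= 8.00

8.00


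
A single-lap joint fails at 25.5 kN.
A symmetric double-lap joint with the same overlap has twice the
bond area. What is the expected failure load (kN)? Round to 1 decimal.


Double-lap load = 2 * 25.5 = 51.0 kN

51.0


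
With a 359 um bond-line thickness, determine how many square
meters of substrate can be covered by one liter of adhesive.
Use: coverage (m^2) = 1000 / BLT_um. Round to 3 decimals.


Coverage = 1000 / 359 = 2.786 m^2

2.786


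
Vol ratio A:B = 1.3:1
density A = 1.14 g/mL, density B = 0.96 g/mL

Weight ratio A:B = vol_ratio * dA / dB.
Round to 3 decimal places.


Weight ratio = 1.3 * 1.14 / 0.96
= 1.544

1.544


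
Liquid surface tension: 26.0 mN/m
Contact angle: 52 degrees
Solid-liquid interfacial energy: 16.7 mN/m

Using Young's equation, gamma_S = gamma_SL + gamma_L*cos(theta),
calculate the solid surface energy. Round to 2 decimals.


gamma_S = 16.7 + 26.0 * cos(52)
= 32.71 mN/m

32.71


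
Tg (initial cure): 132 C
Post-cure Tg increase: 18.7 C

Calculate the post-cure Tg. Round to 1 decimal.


Post-cure Tg = 132 + 18.7 = 150.7 C

150.7


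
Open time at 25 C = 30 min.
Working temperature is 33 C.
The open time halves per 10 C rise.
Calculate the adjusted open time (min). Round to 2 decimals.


factor = 2^((33 - 25) / 10) = 1.7411
ot = 30 / 1.7411 = 17.23 min

17.23


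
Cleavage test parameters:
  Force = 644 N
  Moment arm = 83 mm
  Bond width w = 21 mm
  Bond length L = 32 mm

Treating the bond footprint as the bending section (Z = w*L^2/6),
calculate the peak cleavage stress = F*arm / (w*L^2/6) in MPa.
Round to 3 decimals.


M = 644 * 83 = 53452 N*mm
Z = 21 * 32^2 / 6 = 21504 / 6 mm^3
sigma = M / Z = 6 * 53452 / 21504 = 320712 / 21504
= 14.914 MPa

14.914


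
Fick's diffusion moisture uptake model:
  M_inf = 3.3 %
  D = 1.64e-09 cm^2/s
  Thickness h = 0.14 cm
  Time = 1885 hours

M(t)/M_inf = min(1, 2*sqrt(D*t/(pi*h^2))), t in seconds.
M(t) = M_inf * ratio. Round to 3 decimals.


t_sec = 1885 * 3600 = 6786000
ratio = 2*sqrt(1.64e-09*6786000/(pi*0.14^2))
= min(1, 0.850268)
= 0.850268
M(t) = 3.3 * 0.850268 = 2.806 %

2.806


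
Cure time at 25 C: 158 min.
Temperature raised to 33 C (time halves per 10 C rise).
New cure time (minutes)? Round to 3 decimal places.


Acceleration factor = 2^(8/10) = 1.7411
New time = 158 / 1.7411 = 90.747 min

90.747


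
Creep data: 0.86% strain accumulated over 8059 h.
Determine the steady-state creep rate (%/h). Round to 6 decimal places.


Rate = 0.86 / 8059 = 0.000107 %/h

0.000107


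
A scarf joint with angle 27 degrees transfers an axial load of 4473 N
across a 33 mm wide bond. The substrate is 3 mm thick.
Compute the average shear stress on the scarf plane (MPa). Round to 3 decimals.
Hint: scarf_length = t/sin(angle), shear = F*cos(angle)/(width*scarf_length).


scarf_length = 3 / sin(27 deg) = 6.6081 mm
cos(27 deg) = 0.891007
shear stress = 4473 * 0.891007 / (33 * 6.6081)
= 18.276 MPa

18.276


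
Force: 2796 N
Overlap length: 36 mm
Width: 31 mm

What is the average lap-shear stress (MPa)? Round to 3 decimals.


Average shear stress = F / (overlap * width)
= 2796 / (36 * 31)
= 2.505 MPa

2.505


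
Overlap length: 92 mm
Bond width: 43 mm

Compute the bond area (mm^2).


Bond area = 92 * 43 = 3956 mm^2

3956


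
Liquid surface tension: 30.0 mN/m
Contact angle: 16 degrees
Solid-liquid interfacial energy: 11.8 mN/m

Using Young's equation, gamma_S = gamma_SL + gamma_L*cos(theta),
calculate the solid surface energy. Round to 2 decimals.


gamma_S = 11.8 + 30.0 * cos(16)
= 40.64 mN/m

40.64


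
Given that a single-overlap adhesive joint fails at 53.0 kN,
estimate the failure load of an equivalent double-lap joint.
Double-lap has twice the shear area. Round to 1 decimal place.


Double-lap factor = 2
Expected load = 53.0 * 2 = 106.0 kN

106.0


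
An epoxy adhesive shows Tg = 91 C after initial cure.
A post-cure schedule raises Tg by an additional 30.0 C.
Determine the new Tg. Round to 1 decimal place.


New Tg = 91 + 30.0
= 121.0 C

121.0


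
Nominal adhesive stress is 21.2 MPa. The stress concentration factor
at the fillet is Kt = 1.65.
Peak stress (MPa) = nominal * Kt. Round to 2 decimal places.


Peak = 21.2 * 1.65 = 34.98 MPa

34.98


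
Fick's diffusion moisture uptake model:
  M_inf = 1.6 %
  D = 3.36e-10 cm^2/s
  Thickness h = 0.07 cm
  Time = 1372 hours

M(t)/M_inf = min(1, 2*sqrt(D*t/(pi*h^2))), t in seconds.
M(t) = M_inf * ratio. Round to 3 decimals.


t_sec = 1372 * 3600 = 4939200
ratio = 2*sqrt(3.36e-10*4939200/(pi*0.07^2))
= min(1, 0.656682)
= 0.656682
M(t) = 1.6 * 0.656682 = 1.051 %

1.051


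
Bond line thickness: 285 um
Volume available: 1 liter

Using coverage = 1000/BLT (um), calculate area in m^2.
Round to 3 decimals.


1 L = 1e6 mm^3, thickness = 285 um = 0.285 mm
Area = 1e6 / 0.285 mm^2 = (1e6 / 0.285) / 1e6 m^2 = 1000 / 285 m^2
= 3.509 m^2

3.509


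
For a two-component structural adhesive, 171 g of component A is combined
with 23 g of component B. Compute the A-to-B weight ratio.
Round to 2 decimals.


Weight ratio A:B = 171 / 23
= 7.43

7.43


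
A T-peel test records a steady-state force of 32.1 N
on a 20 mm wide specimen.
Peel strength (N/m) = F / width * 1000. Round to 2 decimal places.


Peel strength = 32.1 / 20 * 1000
= 1605.00 N/m

1605.00


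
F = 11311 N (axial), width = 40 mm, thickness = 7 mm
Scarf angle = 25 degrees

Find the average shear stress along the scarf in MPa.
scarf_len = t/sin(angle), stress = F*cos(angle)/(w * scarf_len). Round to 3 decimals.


scarf_len = 7/sin(25 deg) = 16.5634
cos(25 deg) = 0.906308
stress = 11311*0.906308/(40*16.5634) = 15.473 MPa

15.473


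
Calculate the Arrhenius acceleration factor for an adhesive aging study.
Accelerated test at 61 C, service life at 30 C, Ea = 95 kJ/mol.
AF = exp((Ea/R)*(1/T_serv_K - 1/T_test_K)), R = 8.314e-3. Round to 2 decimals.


T_test = 334.15 K, T_serv = 303.15 K
Ea/R = 95 / 0.008314 = 11426.51
AF = exp(11426.51 * (1/303.15 - 1/334.15))
= 33.01

33.01


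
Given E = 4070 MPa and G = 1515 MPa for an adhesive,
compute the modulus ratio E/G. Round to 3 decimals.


E/G ratio = 4070 / 1515 = 2.686

2.686


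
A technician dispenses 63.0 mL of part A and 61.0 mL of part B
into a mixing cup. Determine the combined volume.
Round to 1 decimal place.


Combined volume = 63.0 + 61.0
= 124.0 mL

124.0


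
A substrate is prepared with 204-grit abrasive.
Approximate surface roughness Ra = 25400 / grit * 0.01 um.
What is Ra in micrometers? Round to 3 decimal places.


Ra = 25400 / 204 * 0.01 = 1.245 um

1.245


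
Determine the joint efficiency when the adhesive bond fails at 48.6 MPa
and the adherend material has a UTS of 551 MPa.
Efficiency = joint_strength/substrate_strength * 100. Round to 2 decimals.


Joint efficiency = 48.6 / 551 * 100
= 8.82%

8.82


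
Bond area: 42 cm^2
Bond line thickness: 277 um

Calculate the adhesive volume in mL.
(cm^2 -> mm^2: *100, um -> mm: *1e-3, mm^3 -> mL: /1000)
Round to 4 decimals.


V = 42*100 * 277*1e-3 / 1000
= 1.1634 mL

1.1634


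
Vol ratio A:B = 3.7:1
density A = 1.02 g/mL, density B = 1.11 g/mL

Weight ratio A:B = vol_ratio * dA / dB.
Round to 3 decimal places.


Weight ratio = 3.7 * 1.02 / 1.11
= 3.400

3.400


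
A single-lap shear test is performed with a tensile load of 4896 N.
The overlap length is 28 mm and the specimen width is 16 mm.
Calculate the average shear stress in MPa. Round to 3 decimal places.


Shear stress = F / (overlap * width)
= 4896 / (28 * 16)
= 4896 / 448
= 10.929 MPa

10.929


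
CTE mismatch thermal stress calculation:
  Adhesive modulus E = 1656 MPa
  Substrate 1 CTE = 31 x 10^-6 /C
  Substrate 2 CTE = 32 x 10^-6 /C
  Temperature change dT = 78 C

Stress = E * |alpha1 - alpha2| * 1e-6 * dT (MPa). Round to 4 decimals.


delta_alpha = |31 - 32| = 1 x 10^-6/C
Stress = 1656 * 1e-6 * 78
= 0.1292 MPa

0.1292


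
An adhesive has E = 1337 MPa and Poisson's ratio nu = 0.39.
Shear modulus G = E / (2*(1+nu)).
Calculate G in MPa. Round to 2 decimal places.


G = 1337 / (2*(1+0.39))
= 1337 / 2.78
= 480.94 MPa

480.94


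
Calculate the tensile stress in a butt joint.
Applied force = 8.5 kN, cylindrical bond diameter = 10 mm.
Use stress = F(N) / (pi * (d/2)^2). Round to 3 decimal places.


A = pi * 5.0^2 = 78.5398 mm^2
sigma = 8500.0 / 78.5398 = 108.225 MPa

108.225


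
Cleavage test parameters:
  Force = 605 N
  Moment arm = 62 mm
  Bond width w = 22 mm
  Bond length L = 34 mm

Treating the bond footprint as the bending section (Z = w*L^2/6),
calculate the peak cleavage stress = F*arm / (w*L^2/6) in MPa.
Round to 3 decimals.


M = 605 * 62 = 37510 N*mm
Z = 22 * 34^2 / 6 = 25432 / 6 mm^3
sigma = M / Z = 6 * 37510 / 25432 = 225060 / 25432
= 8.849 MPa

8.849


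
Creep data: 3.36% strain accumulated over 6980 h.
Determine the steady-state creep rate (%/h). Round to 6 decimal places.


Rate = 3.36 / 6980 = 0.000481 %/h

0.000481


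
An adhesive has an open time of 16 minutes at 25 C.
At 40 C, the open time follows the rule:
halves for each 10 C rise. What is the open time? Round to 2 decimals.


Factor = 2^((40-25)/10) = 2.8284
Open time = 16 / 2.8284 = 5.66 min

5.66


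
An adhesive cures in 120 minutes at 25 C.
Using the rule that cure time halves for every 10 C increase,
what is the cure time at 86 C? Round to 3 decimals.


Factor = 2^((86 - 25) / 10) = 68.5935
Cure time = 120 / 68.5935
= 1.749 minutes

1.749


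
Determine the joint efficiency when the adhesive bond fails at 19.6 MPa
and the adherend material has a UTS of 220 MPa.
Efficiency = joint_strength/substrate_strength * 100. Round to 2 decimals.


Joint efficiency = 19.6 / 220 * 100
= 8.91%

8.91


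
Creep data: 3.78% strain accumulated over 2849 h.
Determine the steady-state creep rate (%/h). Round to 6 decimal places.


Rate = 3.78 / 2849 = 0.001327 %/h

0.001327


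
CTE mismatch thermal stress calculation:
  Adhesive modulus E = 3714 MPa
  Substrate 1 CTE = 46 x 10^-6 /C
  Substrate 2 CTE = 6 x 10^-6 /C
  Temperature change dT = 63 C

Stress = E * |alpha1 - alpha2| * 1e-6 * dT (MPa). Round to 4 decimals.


delta_alpha = |46 - 6| = 40 x 10^-6/C
Stress = 3714 * 40e-6 * 63
= 9.3593 MPa

9.3593


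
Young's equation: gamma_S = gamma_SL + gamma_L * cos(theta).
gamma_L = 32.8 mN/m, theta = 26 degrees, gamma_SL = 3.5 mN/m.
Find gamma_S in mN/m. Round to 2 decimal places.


cos(26 deg) = 0.898794
gamma_S = 3.5 + 32.8 * 0.898794
= 32.98 mN/m

32.98


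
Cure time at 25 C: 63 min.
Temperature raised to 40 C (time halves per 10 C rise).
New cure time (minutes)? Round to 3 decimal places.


Acceleration factor = 2^(15/10) = 2.8284
New time = 63 / 2.8284 = 22.274 min

22.274
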